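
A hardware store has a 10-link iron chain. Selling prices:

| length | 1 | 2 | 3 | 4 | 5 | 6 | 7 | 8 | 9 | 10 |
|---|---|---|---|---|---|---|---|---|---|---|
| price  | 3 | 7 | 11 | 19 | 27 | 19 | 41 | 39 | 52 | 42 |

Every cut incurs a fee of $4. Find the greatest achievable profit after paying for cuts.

51

Consider every possible first cut. r[k] is the best of p[i]+r[k−i] over all sellable i≤k, charging 4 whenever i<k.
r[1] = 3
r[2] = 7
r[3] = 11
r[4] = 19
r[5] = 27
r[6] = 26  (first piece 1, then r[5]=27)
r[7] = 41
r[8] = 40  (first piece 1, then r[7]=41)
r[9] = 52
r[10] = 51  (first piece 1, then r[9]=52)
One optimal plan: pieces 9 + 1 (1 cut) → $55 − $4 = $51.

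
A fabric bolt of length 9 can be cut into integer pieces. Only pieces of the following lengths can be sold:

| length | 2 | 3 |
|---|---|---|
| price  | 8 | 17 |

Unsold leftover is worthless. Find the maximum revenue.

51

Consider every possible first cut. f[k] is the best of p[i]+f[k−i] over all sellable i≤k.
f[1] = 0
f[2] = 8
f[3] = max(8+0, 17+0) = 17
f[4] = max(8+8, 17+0) = 17
f[5] = max(8+17, 17+8) = 25
f[6] = max(8+17, 17+17) = 34
f[7] = max(8+25, 17+17) = 34
f[8] = max(8+34, 17+25) = 42
f[9] = max(8+34, 17+34) = 51
One optimal cutting: 3 + 3 + 3 → $51.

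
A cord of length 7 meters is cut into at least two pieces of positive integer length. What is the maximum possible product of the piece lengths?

12

Let prod[k] be the best product for length k (with at least one cut). For each first piece i, the rest contributes max(k−i, prod[k−i]).
prod[2] = 1×max(1,0) = 1×1 = 1
prod[3] = 1×max(2,1) = 1×2 = 2
prod[4] = 2×max(2,1) = 2×2 = 4
prod[5] = 2×max(3,2) = 2×3 = 6
prod[6] = 3×max(3,2) = 3×3 = 9
prod[7] = 2×max(5,6) = 2×6 = 12
One optimal split: 3 + 2 + 2; product 3×2×2 = 12.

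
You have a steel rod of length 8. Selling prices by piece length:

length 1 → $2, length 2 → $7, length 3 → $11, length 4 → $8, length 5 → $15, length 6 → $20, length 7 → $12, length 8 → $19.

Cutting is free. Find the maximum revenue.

29

Build v[k] bottom-up: v[k] = max over allowed piece i of (p[i] + v[k−i]).
v[1] = 2
v[2] = max(2+2, 7+0) = 7
v[3] = max(2+7, 7+2, 11+0) = 11
v[4] = max(2+11, 7+7, 11+2, 8+0) = 14
v[5] = max(2+14, 7+11, 11+7, 8+2, 15+0) = 18
v[6] = max(2+18, 7+14, 11+11, 8+7, 15+2, 20+0) = 22
v[7] = max(2+22, 7+18, 11+14, …, 20+2, 12+0) = 25
v[8] = max(2+25, 7+22, 11+18, …, 12+2, 19+0) = 29
One optimal cutting: 3 + 3 + 2 → $11 + $11 + $7 = $29.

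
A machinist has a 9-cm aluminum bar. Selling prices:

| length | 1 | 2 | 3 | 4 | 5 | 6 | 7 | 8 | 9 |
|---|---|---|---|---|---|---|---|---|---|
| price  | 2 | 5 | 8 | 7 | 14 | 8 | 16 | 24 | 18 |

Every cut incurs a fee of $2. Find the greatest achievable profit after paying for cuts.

Let v[k] be the best obtainable value from length k. For each k, try every first piece i and keep the best of price[i] + v[k−i] minus the 2 cut fee when i<k.
v[1] = 2
v[2] = max(2+2-2, 5+0) = 5
v[3] = max(2+5-2, 5+2-2, 8+0) = 8
v[4] = max(2+8-2, 5+5-2, 8+2-2, 7+0) = 8
v[5] = max(2+8-2, 5+8-2, 8+5-2, 7+2-2, 14+0) = 14
v[6] = max(2+14-2, 5+8-2, 8+8-2, 7+5-2, 14+2-2, 8+0) = 14
v[7] = max(2+14-2, 5+14-2, 8+8-2, …, 8+2-2, 16+0) = 17
v[8] = max(2+17-2, 5+14-2, 8+14-2, …, 16+2-2, 24+0) = 24
v[9] = max(2+24-2, 5+17-2, 8+14-2, …, 24+2-2, 18+0) = 24
One optimal plan: pieces 8 + 1 (1 cut) → $26 − $2 = $24.

24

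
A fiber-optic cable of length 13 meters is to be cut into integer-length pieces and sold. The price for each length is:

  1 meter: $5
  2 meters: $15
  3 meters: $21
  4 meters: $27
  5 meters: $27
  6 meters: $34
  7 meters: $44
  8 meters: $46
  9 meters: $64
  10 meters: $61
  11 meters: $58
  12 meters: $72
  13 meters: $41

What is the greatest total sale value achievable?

Consider every possible first cut. R[k] is the best of p[i]+R[k−i] over all sellable i≤k.
R[1] = 5
R[2] = 15
R[3] = 21
R[4] = 30  (first piece 2, then R[2]=15)
R[5] = 36  (first piece 2, then R[3]=21)
R[6] = 45  (first piece 2, then R[4]=30)
R[7] = 51  (first piece 2, then R[5]=36)
R[8] = 60  (first piece 2, then R[6]=45)
R[9] = 66  (first piece 2, then R[7]=51)
R[10] = 75  (first piece 2, then R[8]=60)
R[11] = 81  (first piece 2, then R[9]=66)
R[12] = 90  (first piece 2, then R[10]=75)
R[13] = 96  (first piece 2, then R[11]=81)
One optimal cutting: 3 + 2 + 2 + 2 + 2 + 2 → $21 + $15 + $15 + $15 + $15 + $15 = $96.

96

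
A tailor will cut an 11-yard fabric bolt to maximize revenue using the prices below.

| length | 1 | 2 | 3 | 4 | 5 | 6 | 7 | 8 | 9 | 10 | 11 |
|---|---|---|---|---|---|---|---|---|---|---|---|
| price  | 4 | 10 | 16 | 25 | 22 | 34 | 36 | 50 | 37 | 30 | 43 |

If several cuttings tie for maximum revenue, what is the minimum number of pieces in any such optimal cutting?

2

Let r[k] be the best obtainable value from length k. For each k, try every first piece i and keep the best of price[i] + r[k−i].
r[1] = 4
r[2] = 10
r[3] = 16
r[4] = 25
r[5] = 29  (first piece 1, then r[4]=25)
r[6] = 35  (first piece 2, then r[4]=25)
r[7] = 41  (first piece 3, then r[4]=25)
r[8] = 50  (first piece 4, then r[4]=25)
r[9] = 54  (first piece 1, then r[8]=50)
r[10] = 60  (first piece 2, then r[8]=50)
r[11] = 66  (first piece 3, then r[8]=50)
Maximum revenue is $66.
Now minimize piece count subject to staying optimal: for each k, pieces[k] = 1 + min over i with p[i]+r[k−i]=r[k] of pieces[k−i].
pieces[8] = 1
pieces[9] = 2
pieces[10] = 2
pieces[11] = 2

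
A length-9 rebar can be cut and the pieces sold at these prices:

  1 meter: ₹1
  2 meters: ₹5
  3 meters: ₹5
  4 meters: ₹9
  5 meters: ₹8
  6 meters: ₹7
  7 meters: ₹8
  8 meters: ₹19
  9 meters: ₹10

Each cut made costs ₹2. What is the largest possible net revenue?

Let v[k] be the best obtainable value from length k. For each k, try every first piece i and keep the best of price[i] + v[k−i] minus the 2 cut fee when i<k.
v[1] = 1
v[2] = max(1+1-2, 5+0) = 5
v[3] = max(1+5-2, 5+1-2, 5+0) = 5
v[4] = max(1+5-2, 5+5-2, 5+1-2, 9+0) = 9
v[5] = max(1+9-2, 5+5-2, 5+5-2, 9+1-2, 8+0) = 8
v[6] = max(1+8-2, 5+9-2, 5+5-2, 9+5-2, 8+1-2, 7+0) = 12
v[7] = max(1+12-2, 5+8-2, 5+9-2, …, 7+1-2, 8+0) = 12
v[8] = max(1+12-2, 5+12-2, 5+8-2, …, 8+1-2, 19+0) = 19
v[9] = max(1+19-2, 5+12-2, 5+12-2, …, 19+1-2, 10+0) = 18
One optimal plan: pieces 8 + 1 (1 cut) → ₹20 − ₹2 = ₹18.

18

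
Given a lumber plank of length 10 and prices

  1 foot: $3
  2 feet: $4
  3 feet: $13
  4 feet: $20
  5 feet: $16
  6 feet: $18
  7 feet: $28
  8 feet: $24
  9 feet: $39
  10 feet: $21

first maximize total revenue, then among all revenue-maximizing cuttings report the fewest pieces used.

3

Consider every possible first cut. r[k] is the best of p[i]+r[k−i] over all sellable i≤k.
r[1] = 3
r[2] = max(3+3, 4+0) = 6
r[3] = max(3+6, 4+3, 13+0) = 13
r[4] = max(3+13, 4+6, 13+3, 20+0) = 20
r[5] = max(3+20, 4+13, 13+6, 20+3, 16+0) = 23
r[6] = max(3+23, 4+20, 13+13, 20+6, 16+3, 18+0) = 26
r[7] = max(3+26, 4+23, 13+20, …, 18+3, 28+0) = 33
r[8] = max(3+33, 4+26, 13+23, …, 28+3, 24+0) = 40
r[9] = max(3+40, 4+33, 13+26, …, 24+3, 39+0) = 43
r[10] = max(3+43, 4+40, 13+33, …, 39+3, 21+0) = 46
Maximum revenue is $46.
Now minimize piece count subject to staying optimal: for each k, pieces[k] = 1 + min over i with p[i]+r[k−i]=r[k] of pieces[k−i].
pieces[7] = 2
pieces[8] = 2
pieces[9] = 3
pieces[10] = 3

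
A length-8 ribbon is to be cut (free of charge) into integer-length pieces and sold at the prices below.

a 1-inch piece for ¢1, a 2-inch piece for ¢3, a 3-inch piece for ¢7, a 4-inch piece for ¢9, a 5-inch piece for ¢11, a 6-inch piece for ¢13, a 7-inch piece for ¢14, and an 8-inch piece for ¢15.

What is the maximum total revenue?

Let v[k] be the best obtainable value from length k. For each k, try every first piece i and keep the best of price[i] + v[k−i].
v[1] = 1
v[2] = max(1+1, 3+0) = 3
v[3] = max(1+3, 3+1, 7+0) = 7
v[4] = max(1+7, 3+3, 7+1, 9+0) = 9
v[5] = max(1+9, 3+7, 7+3, 9+1, 11+0) = 11
v[6] = max(1+11, 3+9, 7+7, 9+3, 11+1, 13+0) = 14
v[7] = max(1+14, 3+11, 7+9, …, 13+1, 14+0) = 16
v[8] = max(1+16, 3+14, 7+11, …, 14+1, 15+0) = 18
One optimal cutting: 5 + 3 → ¢11 + ¢7 = ¢18.

18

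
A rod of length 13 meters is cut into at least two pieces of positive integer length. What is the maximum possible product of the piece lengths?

108

Let P[k] be the best product for length k (with at least one cut). For each first piece i, the rest contributes max(k−i, P[k−i]).
P[2] = 1*max(1,0) = 1*1 = 1
P[3] = 1*max(2,1) = 1*2 = 2
P[4] = 2*max(2,1) = 2*2 = 4
P[5] = 2*max(3,2) = 2*3 = 6
P[6] = 3*max(3,2) = 3*3 = 9
P[7] = 2*max(5,6) = 2*6 = 12
P[8] = 2*max(6,9) = 2*9 = 18
P[9] = 3*max(6,9) = 3*9 = 27
P[10] = 2*max(8,18) = 2*18 = 36
P[11] = 2*max(9,27) = 2*27 = 54
P[12] = 3*max(9,27) = 3*27 = 81
P[13] = 2*max(11,54) = 2*54 = 108
One optimal split: 3 + 3 + 3 + 2 + 2; product 3*3*3*2*2 = 108.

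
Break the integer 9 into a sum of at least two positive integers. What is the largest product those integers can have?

27

Define g[k] = max over 1≤i<k of i · max(k−i, g[k−i]); the inner max lets the remainder stay uncut if that's better.
g[2] = 1·max(1,0) = 1·1 = 1
g[3] = max(1·2, 2·1) = 2
g[4] = max(1·3, 2·2, 3·1) = 4
g[5] = max(1·4, 2·3, 3·2, 4·1) = 6
g[6] = max(1·6, 2·4, 3·3, 4·2, 5·1) = 9
g[7] = max(1·9, 2·6, 3·4, 4·3, 5·2, 6·1) = 12
g[8] = max(1·12, 2·9, 3·6, …, 6·2, 7·1) = 18
g[9] = max(1·18, 2·12, 3·9, …, 7·2, 8·1) = 27
One optimal split: 3 + 3 + 3; product 3·3·3 = 27.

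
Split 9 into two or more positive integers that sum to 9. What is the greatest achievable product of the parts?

Let m[k] be the best product for length k (with at least one cut). For each first piece i, the rest contributes max(k−i, m[k−i]).
m[2] = 1*max(1,0) = 1*1 = 1
m[3] = max(1*2, 2*1) = 2
m[4] = max(1*3, 2*2, 3*1) = 4
m[5] = max(1*4, 2*3, 3*2, 4*1) = 6
m[6] = max(1*6, 2*4, 3*3, 4*2, 5*1) = 9
m[7] = max(1*9, 2*6, 3*4, 4*3, 5*2, 6*1) = 12
m[8] = max(1*12, 2*9, 3*6, …, 6*2, 7*1) = 18
m[9] = max(1*18, 2*12, 3*9, …, 7*2, 8*1) = 27
One optimal split: 3 + 3 + 3; product 3*3*3 = 27.

27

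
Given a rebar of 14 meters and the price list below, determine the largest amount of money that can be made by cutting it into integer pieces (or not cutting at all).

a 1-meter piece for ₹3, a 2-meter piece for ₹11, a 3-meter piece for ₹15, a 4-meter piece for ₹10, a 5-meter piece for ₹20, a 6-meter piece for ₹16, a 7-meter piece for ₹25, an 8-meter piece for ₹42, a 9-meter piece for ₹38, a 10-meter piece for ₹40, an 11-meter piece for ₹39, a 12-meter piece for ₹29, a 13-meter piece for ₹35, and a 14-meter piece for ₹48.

Build r[k] bottom-up: r[k] = max over allowed piece i of (p[i] + r[k−i]).
r[1] = 3
r[2] = max(3+3, 11+0) = 11
r[3] = max(3+11, 11+3, 15+0) = 15
r[4] = max(3+15, 11+11, 15+3, 10+0) = 22
r[5] = max(3+22, 11+15, 15+11, 10+3, 20+0) = 26
r[6] = max(3+26, 11+22, 15+15, 10+11, 20+3, 16+0) = 33
r[7] = max(3+33, 11+26, 15+22, …, 16+3, 25+0) = 37
r[8] = max(3+37, 11+33, 15+26, …, 25+3, 42+0) = 44
r[9] = max(3+44, 11+37, 15+33, …, 42+3, 38+0) = 48
r[10] = max(3+48, 11+44, 15+37, …, 38+3, 40+0) = 55
r[11] = max(3+55, 11+48, 15+44, …, 40+3, 39+0) = 59
r[12] = max(3+59, 11+55, 15+48, …, 39+3, 29+0) = 66
r[13] = max(3+66, 11+59, 15+55, …, 29+3, 35+0) = 70
r[14] = max(3+70, 11+66, 15+59, …, 35+3, 48+0) = 77
One optimal cutting: 2 + 2 + 2 + 2 + 2 + 2 + 2 → ₹11 + ₹11 + ₹11 + ₹11 + ₹11 + ₹11 + ₹11 = ₹77.

77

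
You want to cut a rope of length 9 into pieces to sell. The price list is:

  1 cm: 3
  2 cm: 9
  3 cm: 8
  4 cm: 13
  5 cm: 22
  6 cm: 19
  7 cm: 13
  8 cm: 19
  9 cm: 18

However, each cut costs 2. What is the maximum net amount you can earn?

Build v[k] bottom-up: v[k] = max over allowed piece i of (p[i] + v[k−i]) − 2 per cut.
v[1] = 3
v[2] = 9
v[3] = 10  (first piece 1, then v[2]=9)
v[4] = 16  (first piece 2, then v[2]=9)
v[5] = 22
v[6] = 23  (first piece 1, then v[5]=22)
v[7] = 29  (first piece 2, then v[5]=22)
v[8] = 30  (first piece 1, then v[7]=29)
v[9] = 36  (first piece 2, then v[7]=29)
One optimal plan: pieces 5 + 2 + 2 (2 cuts) → 40 − 4 = 36.

36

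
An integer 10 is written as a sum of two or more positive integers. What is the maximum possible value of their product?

36

Define P[k] = max over 1≤i<k of i · max(k−i, P[k−i]); the inner max lets the remainder stay uncut if that's better.
Small cases: P[2]=1, P[3]=2, P[4]=4, P[5]=6.
P[6] = 3×max(3,2) = 3×3 = 9
P[7] = 2×max(5,6) = 2×6 = 12
P[8] = 2×max(6,9) = 2×9 = 18
P[9] = 3×max(6,9) = 3×9 = 27
P[10] = 2×max(8,18) = 2×18 = 36
One optimal split: 3 + 3 + 2 + 2; product 3×3×2×2 = 36.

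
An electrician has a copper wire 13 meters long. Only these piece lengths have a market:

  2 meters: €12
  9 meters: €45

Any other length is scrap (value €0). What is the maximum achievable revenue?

Let best[k] be the best obtainable value from length k. For each k, try every first piece i and keep the best of price[i] + best[k−i].
best[1] = 0
best[2] = 12
best[3] = 12
best[4] = 24  (first piece 2, then best[2]=12)
best[5] = 24
best[6] = 36  (first piece 2, then best[4]=24)
best[7] = 36
best[8] = 48  (first piece 2, then best[6]=36)
best[9] = 48
best[10] = 60  (first piece 2, then best[8]=48)
best[11] = 60
best[12] = 72  (first piece 2, then best[10]=60)
best[13] = 72
One optimal cutting: pieces 2 + 2 + 2 + 2 + 2 + 2 with 1 meter of scrap → €72.

72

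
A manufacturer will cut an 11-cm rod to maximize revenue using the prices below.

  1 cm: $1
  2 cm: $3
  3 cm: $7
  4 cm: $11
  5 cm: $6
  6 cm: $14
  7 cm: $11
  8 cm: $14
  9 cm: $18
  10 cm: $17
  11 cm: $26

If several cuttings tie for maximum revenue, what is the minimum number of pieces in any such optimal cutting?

3

Let r[k] be the best obtainable value from length k. For each k, try every first piece i and keep the best of price[i] + r[k−i].
r[1] = 1
r[2] = max(1+1, 3+0) = 3
r[3] = max(1+3, 3+1, 7+0) = 7
r[4] = max(1+7, 3+3, 7+1, 11+0) = 11
r[5] = max(1+11, 3+7, 7+3, 11+1, 6+0) = 12
r[6] = max(1+12, 3+11, 7+7, 11+3, 6+1, 14+0) = 14
r[7] = max(1+14, 3+12, 7+11, …, 14+1, 11+0) = 18
r[8] = max(1+18, 3+14, 7+12, …, 11+1, 14+0) = 22
r[9] = max(1+22, 3+18, 7+14, …, 14+1, 18+0) = 23
r[10] = max(1+23, 3+22, 7+18, …, 18+1, 17+0) = 25
r[11] = max(1+25, 3+23, 7+22, …, 17+1, 26+0) = 29
Maximum revenue is $29.
Now minimize piece count subject to staying optimal: for each k, pieces[k] = 1 + min over i with p[i]+r[k−i]=r[k] of pieces[k−i].
pieces[8] = 2
pieces[9] = 3
pieces[10] = 2
pieces[11] = 3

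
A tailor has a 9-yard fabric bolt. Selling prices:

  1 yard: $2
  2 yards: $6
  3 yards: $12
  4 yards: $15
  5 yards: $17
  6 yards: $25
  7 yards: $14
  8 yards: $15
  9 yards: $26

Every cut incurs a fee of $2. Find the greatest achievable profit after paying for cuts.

Build v[k] bottom-up: v[k] = max over allowed piece i of (p[i] + v[k−i]) − 2 per cut.
v[1] = 2
v[2] = max(2+2-2, 6+0) = 6
v[3] = max(2+6-2, 6+2-2, 12+0) = 12
v[4] = max(2+12-2, 6+6-2, 12+2-2, 15+0) = 15
v[5] = max(2+15-2, 6+12-2, 12+6-2, 15+2-2, 17+0) = 17
v[6] = max(2+17-2, 6+15-2, 12+12-2, 15+6-2, 17+2-2, 25+0) = 25
v[7] = max(2+25-2, 6+17-2, 12+15-2, …, 25+2-2, 14+0) = 25
v[8] = max(2+25-2, 6+25-2, 12+17-2, …, 14+2-2, 15+0) = 29
v[9] = max(2+29-2, 6+25-2, 12+25-2, …, 15+2-2, 26+0) = 35
One optimal plan: pieces 6 + 3 (1 cut) → $37 − $2 = $35.

35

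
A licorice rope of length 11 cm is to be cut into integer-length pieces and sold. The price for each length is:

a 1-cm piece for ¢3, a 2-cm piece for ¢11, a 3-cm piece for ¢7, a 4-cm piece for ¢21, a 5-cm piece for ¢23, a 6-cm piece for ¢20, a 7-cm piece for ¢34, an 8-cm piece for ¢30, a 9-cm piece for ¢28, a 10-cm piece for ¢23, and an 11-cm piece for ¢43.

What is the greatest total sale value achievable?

Consider every possible first cut. best[k] is the best of p[i]+best[k−i] over all sellable i≤k.
best[1] = 3
best[2] = max(3+3, 11+0) = 11
best[3] = max(3+11, 11+3, 7+0) = 14
best[4] = max(3+14, 11+11, 7+3, 21+0) = 22
best[5] = max(3+22, 11+14, 7+11, 21+3, 23+0) = 25
best[6] = max(3+25, 11+22, 7+14, 21+11, 23+3, 20+0) = 33
best[7] = max(3+33, 11+25, 7+22, …, 20+3, 34+0) = 36
best[8] = max(3+36, 11+33, 7+25, …, 34+3, 30+0) = 44
best[9] = max(3+44, 11+36, 7+33, …, 30+3, 28+0) = 47
best[10] = max(3+47, 11+44, 7+36, …, 28+3, 23+0) = 55
best[11] = max(3+55, 11+47, 7+44, …, 23+3, 43+0) = 58
One optimal cutting: 2 + 2 + 2 + 2 + 2 + 1 → ¢11 + ¢11 + ¢11 + ¢11 + ¢11 + ¢3 = ¢58.

58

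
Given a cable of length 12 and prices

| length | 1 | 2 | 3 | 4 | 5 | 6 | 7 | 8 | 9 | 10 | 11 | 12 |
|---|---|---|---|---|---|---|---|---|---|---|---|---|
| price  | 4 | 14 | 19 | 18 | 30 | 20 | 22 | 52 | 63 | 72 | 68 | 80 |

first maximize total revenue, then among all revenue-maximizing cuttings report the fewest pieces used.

2

Consider every possible first cut. r[k] is the best of p[i]+r[k−i] over all sellable i≤k.
r[1] = 4
r[2] = 14
r[3] = 19
r[4] = 28  (first piece 2, then r[2]=14)
r[5] = 33  (first piece 2, then r[3]=19)
r[6] = 42  (first piece 2, then r[4]=28)
r[7] = 47  (first piece 2, then r[5]=33)
r[8] = 56  (first piece 2, then r[6]=42)
r[9] = 63
r[10] = 72
r[11] = 77  (first piece 2, then r[9]=63)
r[12] = 86  (first piece 2, then r[10]=72)
Maximum revenue is 86.
Now minimize piece count subject to staying optimal: for each k, pieces[k] = 1 + min over i with p[i]+r[k−i]=r[k] of pieces[k−i].
pieces[9] = 1
pieces[10] = 1
pieces[11] = 2
pieces[12] = 2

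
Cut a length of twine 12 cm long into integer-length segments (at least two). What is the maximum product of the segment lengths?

81

Let m[k] be the best product for length k (with at least one cut). For each first piece i, the rest contributes max(k−i, m[k−i]).
m[2] = 1*max(1,0) = 1*1 = 1
m[3] = max(1*2, 2*1) = 2
m[4] = max(1*3, 2*2, 3*1) = 4
m[5] = max(1*4, 2*3, 3*2, 4*1) = 6
m[6] = max(1*6, 2*4, 3*3, 4*2, 5*1) = 9
m[7] = max(1*9, 2*6, 3*4, 4*3, 5*2, 6*1) = 12
m[8] = max(1*12, 2*9, 3*6, …, 6*2, 7*1) = 18
m[9] = max(1*18, 2*12, 3*9, …, 7*2, 8*1) = 27
m[10] = max(1*27, 2*18, 3*12, …, 8*2, 9*1) = 36
m[11] = max(1*36, 2*27, 3*18, …, 9*2, 10*1) = 54
m[12] = max(1*54, 2*36, 3*27, …, 10*2, 11*1) = 81
One optimal split: 3 + 3 + 3 + 3; product 3*3*3*3 = 81.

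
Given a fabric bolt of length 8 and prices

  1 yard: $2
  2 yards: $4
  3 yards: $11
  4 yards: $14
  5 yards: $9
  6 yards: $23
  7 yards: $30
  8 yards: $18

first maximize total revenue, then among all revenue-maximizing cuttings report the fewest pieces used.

2

Consider every possible first cut. r[k] is the best of p[i]+r[k−i] over all sellable i≤k.
r[1] = 2
r[2] = max(2+2, 4+0) = 4
r[3] = max(2+4, 4+2, 11+0) = 11
r[4] = max(2+11, 4+4, 11+2, 14+0) = 14
r[5] = max(2+14, 4+11, 11+4, 14+2, 9+0) = 16
r[6] = max(2+16, 4+14, 11+11, 14+4, 9+2, 23+0) = 23
r[7] = max(2+23, 4+16, 11+14, …, 23+2, 30+0) = 30
r[8] = max(2+30, 4+23, 11+16, …, 30+2, 18+0) = 32
Maximum revenue is $32.
Now minimize piece count subject to staying optimal: for each k, pieces[k] = 1 + min over i with p[i]+r[k−i]=r[k] of pieces[k−i].
pieces[5] = 2
pieces[6] = 1
pieces[7] = 1
pieces[8] = 2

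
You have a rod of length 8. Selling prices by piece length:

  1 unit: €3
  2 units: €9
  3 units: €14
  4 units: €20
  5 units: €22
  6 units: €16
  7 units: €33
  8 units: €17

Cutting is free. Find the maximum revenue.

Let R[k] be the best obtainable value from length k. For each k, try every first piece i and keep the best of price[i] + R[k−i].
R[1] = 3
R[2] = max(3+3, 9+0) = 9
R[3] = max(3+9, 9+3, 14+0) = 14
R[4] = max(3+14, 9+9, 14+3, 20+0) = 20
R[5] = max(3+20, 9+14, 14+9, 20+3, 22+0) = 23
R[6] = max(3+23, 9+20, 14+14, 20+9, 22+3, 16+0) = 29
R[7] = max(3+29, 9+23, 14+20, …, 16+3, 33+0) = 34
R[8] = max(3+34, 9+29, 14+23, …, 33+3, 17+0) = 40
One optimal cutting: 4 + 4 → €20 + €20 = €40.

40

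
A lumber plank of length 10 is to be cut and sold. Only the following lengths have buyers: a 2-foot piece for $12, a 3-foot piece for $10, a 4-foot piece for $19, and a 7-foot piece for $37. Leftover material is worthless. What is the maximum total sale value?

Build f[k] bottom-up: f[k] = max over allowed piece i of (p[i] + f[k−i]).
f[1] = 0
f[2] = 12
f[3] = 12
f[4] = 24  (first piece 2, then f[2]=12)
f[5] = 24
f[6] = 36  (first piece 2, then f[4]=24)
f[7] = 37
f[8] = 48  (first piece 2, then f[6]=36)
f[9] = 49  (first piece 2, then f[7]=37)
f[10] = 60  (first piece 2, then f[8]=48)
One optimal cutting: 2 + 2 + 2 + 2 + 2 → $60.

60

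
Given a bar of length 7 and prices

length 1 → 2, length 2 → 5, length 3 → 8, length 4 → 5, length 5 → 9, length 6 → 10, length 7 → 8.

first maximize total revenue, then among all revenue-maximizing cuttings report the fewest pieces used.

3

Let r[k] be the best obtainable value from length k. For each k, try every first piece i and keep the best of price[i] + r[k−i].
r[1] = 2
r[2] = max(2+2, 5+0) = 5
r[3] = max(2+5, 5+2, 8+0) = 8
r[4] = max(2+8, 5+5, 8+2, 5+0) = 10
r[5] = max(2+10, 5+8, 8+5, 5+2, 9+0) = 13
r[6] = max(2+13, 5+10, 8+8, 5+5, 9+2, 10+0) = 16
r[7] = max(2+16, 5+13, 8+10, …, 10+2, 8+0) = 18
Maximum revenue is 18.
Now minimize piece count subject to staying optimal: for each k, pieces[k] = 1 + min over i with p[i]+r[k−i]=r[k] of pieces[k−i].
pieces[4] = 2
pieces[5] = 2
pieces[6] = 2
pieces[7] = 3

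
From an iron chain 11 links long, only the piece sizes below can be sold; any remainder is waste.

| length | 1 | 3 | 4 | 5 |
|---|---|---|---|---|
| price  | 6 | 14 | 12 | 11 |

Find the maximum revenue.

66

Consider every possible first cut. best[k] is the best of p[i]+best[k−i] over all sellable i≤k.
best[1] = 6
best[2] = 12  (first piece 1, then best[1]=6)
best[3] = max(6+12, 14+0) = 18
best[4] = max(6+18, 14+6, 12+0) = 24
best[5] = max(6+24, 14+12, 12+6, 11+0) = 30
best[6] = max(6+30, 14+18, 12+12, 11+6) = 36
best[7] = max(6+36, 14+24, 12+18, 11+12) = 42
best[8] = max(6+42, 14+30, 12+24, 11+18) = 48
best[9] = max(6+48, 14+36, 12+30, 11+24) = 54
best[10] = max(6+54, 14+42, 12+36, 11+30) = 60
best[11] = max(6+60, 14+48, 12+42, 11+36) = 66
One optimal cutting: 1 + 1 + 1 + 1 + 1 + 1 + 1 + 1 + 1 + 1 + 1 → $66.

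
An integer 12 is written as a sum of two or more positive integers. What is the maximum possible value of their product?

Define m[k] = max over 1≤i<k of i · max(k−i, m[k−i]); the inner max lets the remainder stay uncut if that's better.
m[2] = 1×max(1,0) = 1×1 = 1
m[3] = 1×max(2,1) = 1×2 = 2
m[4] = 2×max(2,1) = 2×2 = 4
m[5] = 2×max(3,2) = 2×3 = 6
m[6] = 3×max(3,2) = 3×3 = 9
m[7] = 2×max(5,6) = 2×6 = 12
m[8] = 2×max(6,9) = 2×9 = 18
m[9] = 3×max(6,9) = 3×9 = 27
m[10] = 2×max(8,18) = 2×18 = 36
m[11] = 2×max(9,27) = 2×27 = 54
m[12] = 3×max(9,27) = 3×27 = 81
One optimal split: 3 + 3 + 3 + 3; product 3×3×3×3 = 81.

81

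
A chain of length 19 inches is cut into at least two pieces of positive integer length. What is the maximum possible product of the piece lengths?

972

Define P[k] = max over 1≤i<k of i · max(k−i, P[k−i]); the inner max lets the remainder stay uncut if that's better.
P[2] = 1*max(1,0) = 1*1 = 1
P[3] = max(1*2, 2*1) = 2
P[4] = max(1*3, 2*2, 3*1) = 4
P[5] = max(1*4, 2*3, 3*2, 4*1) = 6
P[6] = max(1*6, 2*4, 3*3, 4*2, 5*1) = 9
P[7] = max(1*9, 2*6, 3*4, 4*3, 5*2, 6*1) = 12
P[8] = max(1*12, 2*9, 3*6, …, 6*2, 7*1) = 18
P[9] = max(1*18, 2*12, 3*9, …, 7*2, 8*1) = 27
P[10] = max(1*27, 2*18, 3*12, …, 8*2, 9*1) = 36
P[11] = max(1*36, 2*27, 3*18, …, 9*2, 10*1) = 54
P[12] = max(1*54, 2*36, 3*27, …, 10*2, 11*1) = 81
P[13] = max(1*81, 2*54, 3*36, …, 11*2, 12*1) = 108
P[14] = max(1*108, 2*81, 3*54, …, 12*2, 13*1) = 162
P[15] = max(1*162, 2*108, 3*81, …, 13*2, 14*1) = 243
P[16] = max(1*243, 2*162, 3*108, …, 14*2, 15*1) = 324
P[17] = max(1*324, 2*243, 3*162, …, 15*2, 16*1) = 486
P[18] = max(1*486, 2*324, 3*243, …, 16*2, 17*1) = 729
P[19] = max(1*729, 2*486, 3*324, …, 17*2, 18*1) = 972
One optimal split: 3 + 3 + 3 + 3 + 3 + 2 + 2; product 3*3*3*3*3*2*2 = 972.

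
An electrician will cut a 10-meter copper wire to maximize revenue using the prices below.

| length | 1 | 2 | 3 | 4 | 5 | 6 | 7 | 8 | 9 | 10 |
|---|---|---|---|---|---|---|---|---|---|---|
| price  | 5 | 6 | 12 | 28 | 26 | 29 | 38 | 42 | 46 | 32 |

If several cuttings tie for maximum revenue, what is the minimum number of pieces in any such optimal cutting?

4

Consider every possible first cut. r[k] is the best of p[i]+r[k−i] over all sellable i≤k.
r[1] = 5
r[2] = 10  (first piece 1, then r[1]=5)
r[3] = 15  (first piece 1, then r[2]=10)
r[4] = 28
r[5] = 33  (first piece 1, then r[4]=28)
r[6] = 38  (first piece 1, then r[5]=33)
r[7] = 43  (first piece 1, then r[6]=38)
r[8] = 56  (first piece 4, then r[4]=28)
r[9] = 61  (first piece 1, then r[8]=56)
r[10] = 66  (first piece 1, then r[9]=61)
Maximum revenue is €66.
Now minimize piece count subject to staying optimal: for each k, pieces[k] = 1 + min over i with p[i]+r[k−i]=r[k] of pieces[k−i].
pieces[7] = 4
pieces[8] = 2
pieces[9] = 3
pieces[10] = 4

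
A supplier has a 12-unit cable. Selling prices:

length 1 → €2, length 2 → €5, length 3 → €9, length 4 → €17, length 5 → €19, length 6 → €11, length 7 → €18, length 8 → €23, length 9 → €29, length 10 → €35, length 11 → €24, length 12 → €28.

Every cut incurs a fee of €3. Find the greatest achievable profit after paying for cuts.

Let v[k] be the best obtainable value from length k. For each k, try every first piece i and keep the best of price[i] + v[k−i] minus the 3 cut fee when i<k.
v[1] = 2
v[2] = 5
v[3] = 9
v[4] = 17
v[5] = 19
v[6] = 19  (first piece 2, then v[4]=17)
v[7] = 23  (first piece 3, then v[4]=17)
v[8] = 31  (first piece 4, then v[4]=17)
v[9] = 33  (first piece 4, then v[5]=19)
v[10] = 35  (first piece 5, then v[5]=19)
v[11] = 37  (first piece 3, then v[8]=31)
v[12] = 45  (first piece 4, then v[8]=31)
One optimal plan: pieces 4 + 4 + 4 (2 cuts) → €51 − €6 = €45.

45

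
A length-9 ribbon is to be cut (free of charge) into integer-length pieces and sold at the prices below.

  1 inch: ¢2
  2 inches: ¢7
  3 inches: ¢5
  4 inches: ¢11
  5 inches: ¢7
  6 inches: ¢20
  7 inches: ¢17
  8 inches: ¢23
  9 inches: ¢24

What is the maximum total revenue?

30

Build v[k] bottom-up: v[k] = max over allowed piece i of (p[i] + v[k−i]).
v[1] = 2
v[2] = max(2+2, 7+0) = 7
v[3] = max(2+7, 7+2, 5+0) = 9
v[4] = max(2+9, 7+7, 5+2, 11+0) = 14
v[5] = max(2+14, 7+9, 5+7, 11+2, 7+0) = 16
v[6] = max(2+16, 7+14, 5+9, 11+7, 7+2, 20+0) = 21
v[7] = max(2+21, 7+16, 5+14, …, 20+2, 17+0) = 23
v[8] = max(2+23, 7+21, 5+16, …, 17+2, 23+0) = 28
v[9] = max(2+28, 7+23, 5+21, …, 23+2, 24+0) = 30
One optimal cutting: 2 + 2 + 2 + 2 + 1 → ¢7 + ¢7 + ¢7 + ¢7 + ¢2 = ¢30.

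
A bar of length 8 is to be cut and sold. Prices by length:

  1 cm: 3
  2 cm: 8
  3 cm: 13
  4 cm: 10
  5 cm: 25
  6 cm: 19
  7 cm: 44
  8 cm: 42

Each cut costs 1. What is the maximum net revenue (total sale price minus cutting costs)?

Build v[k] bottom-up: v[k] = max over allowed piece i of (p[i] + v[k−i]) − 1 per cut.
v[1] = 3
v[2] = 8
v[3] = 13
v[4] = 15  (first piece 1, then v[3]=13)
v[5] = 25
v[6] = 27  (first piece 1, then v[5]=25)
v[7] = 44
v[8] = 46  (first piece 1, then v[7]=44)
One optimal plan: pieces 7 + 1 (1 cut) → 47 − 1 = 46.

46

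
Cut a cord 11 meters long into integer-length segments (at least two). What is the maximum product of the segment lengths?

Let f[k] be the best product for length k (with at least one cut). For each first piece i, the rest contributes max(k−i, f[k−i]).
Small cases: f[2]=1, f[3]=2.
f[4] = 2·max(2,1) = 2·2 = 4
f[5] = 2·max(3,2) = 2·3 = 6
f[6] = 3·max(3,2) = 3·3 = 9
f[7] = 2·max(5,6) = 2·6 = 12
f[8] = 2·max(6,9) = 2·9 = 18
f[9] = 3·max(6,9) = 3·9 = 27
f[10] = 2·max(8,18) = 2·18 = 36
f[11] = 2·max(9,27) = 2·27 = 54
One optimal split: 3 + 3 + 3 + 2; product 3·3·3·2 = 54.

54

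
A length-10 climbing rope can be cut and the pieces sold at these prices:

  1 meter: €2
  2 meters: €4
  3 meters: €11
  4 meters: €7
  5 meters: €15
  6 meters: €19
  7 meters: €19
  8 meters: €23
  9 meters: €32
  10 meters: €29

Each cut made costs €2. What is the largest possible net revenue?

Build net[k] bottom-up: net[k] = max over allowed piece i of (p[i] + net[k−i]) − 2 per cut.
net[1] = 2
net[2] = max(2+2-2, 4+0) = 4
net[3] = max(2+4-2, 4+2-2, 11+0) = 11
net[4] = max(2+11-2, 4+4-2, 11+2-2, 7+0) = 11
net[5] = max(2+11-2, 4+11-2, 11+4-2, 7+2-2, 15+0) = 15
net[6] = max(2+15-2, 4+11-2, 11+11-2, 7+4-2, 15+2-2, 19+0) = 20
net[7] = max(2+20-2, 4+15-2, 11+11-2, …, 19+2-2, 19+0) = 20
net[8] = max(2+20-2, 4+20-2, 11+15-2, …, 19+2-2, 23+0) = 24
net[9] = max(2+24-2, 4+20-2, 11+20-2, …, 23+2-2, 32+0) = 32
net[10] = max(2+32-2, 4+24-2, 11+20-2, …, 32+2-2, 29+0) = 32
One optimal plan: pieces 9 + 1 (1 cut) → €34 − €2 = €32.

32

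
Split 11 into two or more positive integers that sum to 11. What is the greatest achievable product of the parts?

54

Fill g[k] for k=2..11: at each k try every first piece i and multiply by the better of (k−i) uncut or g[k−i].
g[2] = 1*max(1,0) = 1*1 = 1
g[3] = 1*max(2,1) = 1*2 = 2
g[4] = 2*max(2,1) = 2*2 = 4
g[5] = 2*max(3,2) = 2*3 = 6
g[6] = 3*max(3,2) = 3*3 = 9
g[7] = 2*max(5,6) = 2*6 = 12
g[8] = 2*max(6,9) = 2*9 = 18
g[9] = 3*max(6,9) = 3*9 = 27
g[10] = 2*max(8,18) = 2*18 = 36
g[11] = 2*max(9,27) = 2*27 = 54
One optimal split: 3 + 3 + 3 + 2; product 3*3*3*2 = 54.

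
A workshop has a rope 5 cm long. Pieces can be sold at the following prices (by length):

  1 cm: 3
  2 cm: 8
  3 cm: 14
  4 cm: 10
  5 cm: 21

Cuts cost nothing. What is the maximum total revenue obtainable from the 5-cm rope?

Consider every possible first cut. R[k] is the best of p[i]+R[k−i] over all sellable i≤k.
R[1] = 3
R[2] = 8
R[3] = 14
R[4] = 17  (first piece 1, then R[3]=14)
R[5] = 22  (first piece 2, then R[3]=14)
One optimal cutting: 3 + 2 → 14 + 8 = 22.

22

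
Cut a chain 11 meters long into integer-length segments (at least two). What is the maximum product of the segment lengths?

54

Fill m[k] for k=2..11: at each k try every first piece i and multiply by the better of (k−i) uncut or m[k−i].
Small cases: m[2]=1, m[3]=2, m[4]=4, m[5]=6.
m[6] = 3·max(3,2) = 3·3 = 9
m[7] = 2·max(5,6) = 2·6 = 12
m[8] = 2·max(6,9) = 2·9 = 18
m[9] = 3·max(6,9) = 3·9 = 27
m[10] = 2·max(8,18) = 2·18 = 36
m[11] = 2·max(9,27) = 2·27 = 54
One optimal split: 3 + 3 + 3 + 2; product 3·3·3·2 = 54.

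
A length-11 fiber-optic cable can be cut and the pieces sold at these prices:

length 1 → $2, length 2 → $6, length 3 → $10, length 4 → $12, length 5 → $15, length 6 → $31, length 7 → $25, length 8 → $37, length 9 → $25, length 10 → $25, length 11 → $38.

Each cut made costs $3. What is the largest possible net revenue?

Consider every possible first cut. v[k] is the best of p[i]+v[k−i] over all sellable i≤k, charging 3 whenever i<k.
v[1] = 2
v[2] = max(2+2-3, 6+0) = 6
v[3] = max(2+6-3, 6+2-3, 10+0) = 10
v[4] = max(2+10-3, 6+6-3, 10+2-3, 12+0) = 12
v[5] = max(2+12-3, 6+10-3, 10+6-3, 12+2-3, 15+0) = 15
v[6] = max(2+15-3, 6+12-3, 10+10-3, 12+6-3, 15+2-3, 31+0) = 31
v[7] = max(2+31-3, 6+15-3, 10+12-3, …, 31+2-3, 25+0) = 30
v[8] = max(2+30-3, 6+31-3, 10+15-3, …, 25+2-3, 37+0) = 37
v[9] = max(2+37-3, 6+30-3, 10+31-3, …, 37+2-3, 25+0) = 38
v[10] = max(2+38-3, 6+37-3, 10+30-3, …, 25+2-3, 25+0) = 40
v[11] = max(2+40-3, 6+38-3, 10+37-3, …, 25+2-3, 38+0) = 44
One optimal plan: pieces 8 + 3 (1 cut) → $47 − $3 = $44.

44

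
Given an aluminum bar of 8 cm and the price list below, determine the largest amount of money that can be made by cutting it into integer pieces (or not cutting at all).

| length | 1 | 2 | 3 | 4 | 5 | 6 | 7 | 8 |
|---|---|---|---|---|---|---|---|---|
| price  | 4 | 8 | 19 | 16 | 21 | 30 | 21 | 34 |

46

Consider every possible first cut. r[k] is the best of p[i]+r[k−i] over all sellable i≤k.
r[1] = 4
r[2] = 8  (first piece 1, then r[1]=4)
r[3] = 19
r[4] = 23  (first piece 1, then r[3]=19)
r[5] = 27  (first piece 1, then r[4]=23)
r[6] = 38  (first piece 3, then r[3]=19)
r[7] = 42  (first piece 1, then r[6]=38)
r[8] = 46  (first piece 1, then r[7]=42)
One optimal cutting: 3 + 3 + 1 + 1 → $19 + $19 + $4 + $4 = $46.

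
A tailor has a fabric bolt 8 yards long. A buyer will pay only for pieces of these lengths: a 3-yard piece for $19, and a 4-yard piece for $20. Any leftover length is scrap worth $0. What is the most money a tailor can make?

40

Build best[k] bottom-up: best[k] = max over allowed piece i of (p[i] + best[k−i]).
best[1] = 0
best[2] = 0
best[3] = 19
best[4] = 20
best[5] = 20
best[6] = 38  (first piece 3, then best[3]=19)
best[7] = 39  (first piece 3, then best[4]=20)
best[8] = 40  (first piece 4, then best[4]=20)
One optimal cutting: 4 + 4 → $40.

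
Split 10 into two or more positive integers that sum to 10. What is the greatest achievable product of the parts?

36

Fill f[k] for k=2..10: at each k try every first piece i and multiply by the better of (k−i) uncut or f[k−i].
Small cases: f[2]=1.
f[3] = 1·max(2,1) = 1·2 = 2
f[4] = 2·max(2,1) = 2·2 = 4
f[5] = 2·max(3,2) = 2·3 = 6
f[6] = 3·max(3,2) = 3·3 = 9
f[7] = 2·max(5,6) = 2·6 = 12
f[8] = 2·max(6,9) = 2·9 = 18
f[9] = 3·max(6,9) = 3·9 = 27
f[10] = 2·max(8,18) = 2·18 = 36
One optimal split: 3 + 3 + 2 + 2; product 3·3·2·2 = 36.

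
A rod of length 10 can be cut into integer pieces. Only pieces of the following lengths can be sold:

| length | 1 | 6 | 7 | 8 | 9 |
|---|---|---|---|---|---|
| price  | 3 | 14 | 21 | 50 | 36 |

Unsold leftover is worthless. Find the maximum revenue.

56

Build best[k] bottom-up: best[k] = max over allowed piece i of (p[i] + best[k−i]).
best[1] = 3
best[2] = 6  (first piece 1, then best[1]=3)
best[3] = 9  (first piece 1, then best[2]=6)
best[4] = 12  (first piece 1, then best[3]=9)
best[5] = 15  (first piece 1, then best[4]=12)
best[6] = max(3+15, 14+0) = 18
best[7] = max(3+18, 14+3, 21+0) = 21
best[8] = max(3+21, 14+6, 21+3, 50+0) = 50
best[9] = max(3+50, 14+9, 21+6, 50+3, 36+0) = 53
best[10] = max(3+53, 14+12, 21+9, 50+6, 36+3) = 56
One optimal cutting: 8 + 1 + 1 → €56.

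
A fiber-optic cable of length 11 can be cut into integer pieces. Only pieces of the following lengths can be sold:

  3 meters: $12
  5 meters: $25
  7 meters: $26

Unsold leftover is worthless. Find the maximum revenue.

50

Let f[k] be the best obtainable value from length k. For each k, try every first piece i and keep the best of price[i] + f[k−i].
f[1] = 0
f[2] = 0
f[3] = 12
f[4] = 12
f[5] = max(12+0, 25+0) = 25
f[6] = max(12+12, 25+0) = 25
f[7] = max(12+12, 25+0, 26+0) = 26
f[8] = max(12+25, 25+12, 26+0) = 37
f[9] = max(12+25, 25+12, 26+0) = 37
f[10] = max(12+26, 25+25, 26+12) = 50
f[11] = max(12+37, 25+25, 26+12) = 50
One optimal cutting: pieces 5 + 5 with 1 meter of scrap → $50.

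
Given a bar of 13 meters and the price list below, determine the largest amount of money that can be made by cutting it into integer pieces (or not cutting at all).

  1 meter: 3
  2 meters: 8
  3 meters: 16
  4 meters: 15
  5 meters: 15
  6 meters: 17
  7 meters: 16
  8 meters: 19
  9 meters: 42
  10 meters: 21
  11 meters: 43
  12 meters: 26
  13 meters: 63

Let r[k] be the best obtainable value from length k. For each k, try every first piece i and keep the best of price[i] + r[k−i].
r[1] = 3
r[2] = max(3+3, 8+0) = 8
r[3] = max(3+8, 8+3, 16+0) = 16
r[4] = max(3+16, 8+8, 16+3, 15+0) = 19
r[5] = max(3+19, 8+16, 16+8, 15+3, 15+0) = 24
r[6] = max(3+24, 8+19, 16+16, 15+8, 15+3, 17+0) = 32
r[7] = max(3+32, 8+24, 16+19, …, 17+3, 16+0) = 35
r[8] = max(3+35, 8+32, 16+24, …, 16+3, 19+0) = 40
r[9] = max(3+40, 8+35, 16+32, …, 19+3, 42+0) = 48
r[10] = max(3+48, 8+40, 16+35, …, 42+3, 21+0) = 51
r[11] = max(3+51, 8+48, 16+40, …, 21+3, 43+0) = 56
r[12] = max(3+56, 8+51, 16+48, …, 43+3, 26+0) = 64
r[13] = max(3+64, 8+56, 16+51, …, 26+3, 63+0) = 67
One optimal cutting: 3 + 3 + 3 + 3 + 1 → 16 + 16 + 16 + 16 + 3 = 67.

67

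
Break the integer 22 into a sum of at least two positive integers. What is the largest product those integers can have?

2916

Let m[k] be the best product for length k (with at least one cut). For each first piece i, the rest contributes max(k−i, m[k−i]).
Small cases: m[2]=1, m[3]=2, m[4]=4, m[5]=6, m[6]=9, m[7]=12, m[8]=18, m[9]=27, m[10]=36, m[11]=54, m[12]=81, m[13]=108, m[14]=162.
m[15] = max(1·162, 2·108, 3·81, …, 13·2, 14·1) = 243
m[16] = max(1·243, 2·162, 3·108, …, 14·2, 15·1) = 324
m[17] = max(1·324, 2·243, 3·162, …, 15·2, 16·1) = 486
m[18] = max(1·486, 2·324, 3·243, …, 16·2, 17·1) = 729
m[19] = max(1·729, 2·486, 3·324, …, 17·2, 18·1) = 972
m[20] = max(1·972, 2·729, 3·486, …, 18·2, 19·1) = 1458
m[21] = max(1·1458, 2·972, 3·729, …, 19·2, 20·1) = 2187
m[22] = max(1·2187, 2·1458, 3·972, …, 20·2, 21·1) = 2916
One optimal split: 3 + 3 + 3 + 3 + 3 + 3 + 2 + 2; product 3·3·3·3·3·3·2·2 = 2916.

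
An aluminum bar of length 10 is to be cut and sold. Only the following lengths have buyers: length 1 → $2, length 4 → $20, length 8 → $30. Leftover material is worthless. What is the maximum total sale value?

Build best[k] bottom-up: best[k] = max over allowed piece i of (p[i] + best[k−i]).
best[1] = 2
best[2] = 4  (first piece 1, then best[1]=2)
best[3] = 6  (first piece 1, then best[2]=4)
best[4] = max(2+6, 20+0) = 20
best[5] = max(2+20, 20+2) = 22
best[6] = max(2+22, 20+4) = 24
best[7] = max(2+24, 20+6) = 26
best[8] = max(2+26, 20+20, 30+0) = 40
best[9] = max(2+40, 20+22, 30+2) = 42
best[10] = max(2+42, 20+24, 30+4) = 44
One optimal cutting: 4 + 4 + 1 + 1 → $44.

44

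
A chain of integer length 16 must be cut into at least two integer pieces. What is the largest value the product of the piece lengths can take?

Define prod[k] = max over 1≤i<k of i · max(k−i, prod[k−i]); the inner max lets the remainder stay uncut if that's better.
prod[2] = 1×max(1,0) = 1×1 = 1
prod[3] = 1×max(2,1) = 1×2 = 2
prod[4] = 2×max(2,1) = 2×2 = 4
prod[5] = 2×max(3,2) = 2×3 = 6
prod[6] = 3×max(3,2) = 3×3 = 9
prod[7] = 2×max(5,6) = 2×6 = 12
prod[8] = 2×max(6,9) = 2×9 = 18
prod[9] = 3×max(6,9) = 3×9 = 27
prod[10] = 2×max(8,18) = 2×18 = 36
prod[11] = 2×max(9,27) = 2×27 = 54
prod[12] = 3×max(9,27) = 3×27 = 81
prod[13] = 2×max(11,54) = 2×54 = 108
prod[14] = 2×max(12,81) = 2×81 = 162
prod[15] = 3×max(12,81) = 3×81 = 243
prod[16] = 2×max(14,162) = 2×162 = 324
One optimal split: 3 + 3 + 3 + 3 + 2 + 2; product 3×3×3×3×2×2 = 324.

324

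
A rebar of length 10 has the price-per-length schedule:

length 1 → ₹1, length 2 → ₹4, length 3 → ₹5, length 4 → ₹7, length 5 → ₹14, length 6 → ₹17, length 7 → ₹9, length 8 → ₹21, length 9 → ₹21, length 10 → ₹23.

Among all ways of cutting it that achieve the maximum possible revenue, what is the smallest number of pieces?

Let r[k] be the best obtainable value from length k. For each k, try every first piece i and keep the best of price[i] + r[k−i].
r[1] = 1
r[2] = 4
r[3] = 5  (first piece 1, then r[2]=4)
r[4] = 8  (first piece 2, then r[2]=4)
r[5] = 14
r[6] = 17
r[7] = 18  (first piece 1, then r[6]=17)
r[8] = 21  (first piece 2, then r[6]=17)
r[9] = 22  (first piece 1, then r[8]=21)
r[10] = 28  (first piece 5, then r[5]=14)
Maximum revenue is ₹28.
Now minimize piece count subject to staying optimal: for each k, pieces[k] = 1 + min over i with p[i]+r[k−i]=r[k] of pieces[k−i].
pieces[7] = 2
pieces[8] = 1
pieces[9] = 2
pieces[10] = 2

2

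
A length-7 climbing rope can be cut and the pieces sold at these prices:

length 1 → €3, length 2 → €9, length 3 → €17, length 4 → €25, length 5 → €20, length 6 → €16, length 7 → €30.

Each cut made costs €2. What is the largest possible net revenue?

40

Build r[k] bottom-up: r[k] = max over allowed piece i of (p[i] + r[k−i]) − 2 per cut.
r[1] = 3
r[2] = 9
r[3] = 17
r[4] = 25
r[5] = 26  (first piece 1, then r[4]=25)
r[6] = 32  (first piece 2, then r[4]=25)
r[7] = 40  (first piece 3, then r[4]=25)
One optimal plan: pieces 4 + 3 (1 cut) → €42 − €2 = €40.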